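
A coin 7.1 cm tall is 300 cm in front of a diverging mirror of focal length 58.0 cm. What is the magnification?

For a diverging mirror, f = -58.0 cm.
1/d_i = 1/f − 1/d_o = 1/(-58.00) − 1/(300) = -0.02057, so d_i = -48.60 cm.
m = −d_i/d_o = −(-48.60)/(300) = +0.162.
The image is virtual, upright and reduced, behind the mirror.

m = +0.162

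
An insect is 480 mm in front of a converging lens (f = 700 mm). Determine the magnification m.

m = +3.18

1/d_i = 1/f − 1/d_o = 1/(700.0) − 1/(480) = -0.0006548, so d_i = -1527 mm.
m = −d_i/d_o = −(-1527)/(480) = +3.18.
The image is virtual, upright and enlarged, on the same side as the object.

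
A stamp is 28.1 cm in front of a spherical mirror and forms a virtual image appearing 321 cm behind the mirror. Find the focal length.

Virtual image ⇒ d_i = −321 cm.
1/f = 1/d_o + 1/d_i = 1/(28.1) + 1/(-321) = 0.03247, so f = 30.8 cm.
Since f is positive, the spherical mirror is concave.

f = 30.8 cm (concave)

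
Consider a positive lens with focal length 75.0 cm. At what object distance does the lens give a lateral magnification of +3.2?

51.6 cm

m = −d_i/d_o ⇒ d_i = −m·d_o.
1/f = 1/d_o + 1/d_i = 1/d_o − 1/(m·d_o) = (1 − 1/m)/d_o, so d_o = f(1 − 1/m) = (75.00)(1 − 1/(+3.2)) = 51.6 cm.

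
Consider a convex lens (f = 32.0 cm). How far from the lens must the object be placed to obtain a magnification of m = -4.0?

40.0 cm

m = −d_i/d_o ⇒ d_i = −m·d_o.
1/f = 1/d_o + 1/d_i = 1/d_o − 1/(m·d_o) = (1 − 1/m)/d_o, so d_o = f(1 − 1/m) = (32.00)(1 − 1/(-4.0)) = 40.0 cm.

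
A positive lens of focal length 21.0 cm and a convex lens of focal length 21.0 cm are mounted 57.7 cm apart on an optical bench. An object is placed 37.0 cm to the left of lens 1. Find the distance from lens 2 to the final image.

Lens 1: 1/d_i1 = 1/f₁ − 1/d_o1 = 1/(21.0) − 1/(37.0) = 0.02059, so d_i1 = 48.56 cm.
The intermediate image is 48.56 cm to the right of lens 1, which is 57.7 − (48.56) = 9.140 cm to the left of lens 2, so d_o2 = +9.140 cm.
Lens 2: 1/d_i2 = 1/f₂ − 1/d_o2 = 1/(21.0) − 1/(9.140) = -0.06179, so d_i2 = -16.2 cm.
The final image is virtual, 16.2 cm to the left of lens 2 (overall magnification ≈ -2.3).

16.2 cm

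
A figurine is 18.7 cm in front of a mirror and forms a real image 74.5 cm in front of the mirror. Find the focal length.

f = 14.9 cm (concave)

Real image ⇒ d_i = +74.5 cm.
1/f = 1/d_o + 1/d_i = 1/(18.7) + 1/(74.5) = 0.06690, so f = 14.9 cm.
Since f is positive, the mirror is concave.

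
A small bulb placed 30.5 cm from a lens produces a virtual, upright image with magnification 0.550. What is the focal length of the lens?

m = −d_i/d_o ⇒ d_i = −m·d_o = −(+0.550)·(30.5) = -16.78 cm.
1/f = 1/d_o + 1/d_i = 1/(30.5) + 1/(-16.78) = -0.02681, so f = -37.3 cm.
Since f is negative, the lens is diverging.

f = -37.3 cm (diverging)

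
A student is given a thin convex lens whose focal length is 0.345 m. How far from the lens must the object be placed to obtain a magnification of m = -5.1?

0.413 m

m = −d_i/d_o ⇒ d_i = −m·d_o.
1/f = 1/d_o + 1/d_i = 1/d_o − 1/(m·d_o) = (1 − 1/m)/d_o, so d_o = f(1 − 1/m) = (0.3450)(1 − 1/(-5.1)) = 0.413 m.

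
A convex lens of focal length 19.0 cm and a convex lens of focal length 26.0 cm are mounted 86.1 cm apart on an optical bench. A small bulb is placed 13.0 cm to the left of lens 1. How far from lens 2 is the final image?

32.7 cm

Lens 1: 1/d_i1 = 1/f₁ − 1/d_o1 = 1/(19.0) − 1/(13.0) = -0.02429, so d_i1 = -41.17 cm.
The intermediate image is 41.17 cm to the left of lens 1 (virtual), which is 86.1 − (-41.17) = 127.3 cm to the left of lens 2, so d_o2 = +127.3 cm.
Lens 2: 1/d_i2 = 1/f₂ − 1/d_o2 = 1/(26.0) − 1/(127.3) = 0.03061, so d_i2 = 32.7 cm.
The final image is real, 32.7 cm to the right of lens 2 (overall magnification ≈ -0.81).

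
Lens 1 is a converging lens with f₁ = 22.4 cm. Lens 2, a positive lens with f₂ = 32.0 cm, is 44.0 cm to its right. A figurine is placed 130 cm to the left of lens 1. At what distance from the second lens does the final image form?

Lens 1: 1/d_i1 = 1/f₁ − 1/d_o1 = 1/(22.4) − 1/(130) = 0.03695, so d_i1 = 27.06 cm.
The intermediate image is 27.06 cm to the right of lens 1, which is 44.0 − (27.06) = 16.94 cm to the left of lens 2, so d_o2 = +16.94 cm.
Lens 2: 1/d_i2 = 1/f₂ − 1/d_o2 = 1/(32.0) − 1/(16.94) = -0.02778, so d_i2 = -36.0 cm.
The final image is virtual, 36.0 cm to the left of lens 2 (overall magnification ≈ -0.44).

36.0 cm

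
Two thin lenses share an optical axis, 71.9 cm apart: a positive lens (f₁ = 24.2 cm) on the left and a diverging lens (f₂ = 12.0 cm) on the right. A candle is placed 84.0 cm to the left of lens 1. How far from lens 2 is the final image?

9.11 cm

Lens 1: 1/d_i1 = 1/f₁ − 1/d_o1 = 1/(24.2) − 1/(84.0) = 0.02942, so d_i1 = 33.99 cm.
The intermediate image is 33.99 cm to the right of lens 1, which is 71.9 − (33.99) = 37.91 cm to the left of lens 2, so d_o2 = +37.91 cm.
Lens 2 is diverging, so f₂ = −12.0 cm.
Lens 2: 1/d_i2 = 1/f₂ − 1/d_o2 = 1/(-12.0) − 1/(37.91) = -0.1097, so d_i2 = -9.11 cm.
The final image is virtual, 9.11 cm to the left of lens 2 (overall magnification ≈ -0.097).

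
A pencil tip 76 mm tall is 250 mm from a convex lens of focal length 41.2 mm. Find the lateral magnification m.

1/d_i = 1/f − 1/d_o = 1/(41.20) − 1/(250) = 0.02027, so d_i = 49.33 mm.
m = −d_i/d_o = −(49.33)/(250) = -0.197.
The image is real, inverted and reduced, on the far side of the lens.

m = -0.197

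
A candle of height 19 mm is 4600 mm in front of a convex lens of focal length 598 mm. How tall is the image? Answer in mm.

1/d_i = 1/f − 1/d_o = 1/(598.0) − 1/(4600) = 0.001455, so d_i = 687.4 mm.
m = −d_i/d_o = -0.1494.
|h_i| = |m|·h_o = 0.1494 × 19 = 2.84 mm. The image is real, inverted and reduced, on the far side of the lens.

2.84 mm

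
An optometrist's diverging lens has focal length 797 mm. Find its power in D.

P = -1.25 D

For a diverging lens, f = −797 mm.
f = -79.7 cm = -0.797 m.
P = 1/f = 1/(-0.797 m) = -1.25 D.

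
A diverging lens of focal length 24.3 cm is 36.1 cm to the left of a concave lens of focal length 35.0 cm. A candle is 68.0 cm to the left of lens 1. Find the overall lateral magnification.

m = +0.104

f₁ = −24.3 cm (diverging).
Lens 1: 1/d_i1 = 1/(-24.3) − 1/(68.0) = -0.05586, so d_i1 = -17.90 cm; m₁ = −d_i1/d_o1 = +0.2632.
d_o2 = 36.1 − (-17.90) = 54.00 cm.
f₂ = −35.0 cm (diverging).
Lens 2: 1/d_i2 = 1/(-35.0) − 1/(54.00) = -0.04709, so d_i2 = -21.24 cm; m₂ = −d_i2/d_o2 = +0.3933.
m = m₁·m₂ = (+0.2632)(+0.3933) = +0.104.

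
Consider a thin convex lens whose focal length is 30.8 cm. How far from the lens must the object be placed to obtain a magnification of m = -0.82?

68.4 cm

m = −d_i/d_o ⇒ d_i = −m·d_o.
1/f = 1/d_o + 1/d_i = 1/d_o − 1/(m·d_o) = (1 − 1/m)/d_o, so d_o = f(1 − 1/m) = (30.80)(1 − 1/(-0.82)) = 68.4 cm.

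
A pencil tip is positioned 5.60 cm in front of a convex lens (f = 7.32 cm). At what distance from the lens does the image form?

23.8 cm

Lens equation: 1/d_i = 1/f − 1/d_o = 1/(7.320) − 1/(5.60) = 0.1366 − 0.1786 = -0.04196, so d_i = -23.8 cm.
The image is virtual, upright and enlarged, on the same side as the object.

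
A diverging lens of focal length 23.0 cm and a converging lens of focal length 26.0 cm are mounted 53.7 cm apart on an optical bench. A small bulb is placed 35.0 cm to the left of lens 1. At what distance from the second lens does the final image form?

Lens 1 is diverging, so f₁ = −23.0 cm.
Lens 1: 1/d_i1 = 1/f₁ − 1/d_o1 = 1/(-23.0) − 1/(35.0) = -0.07205, so d_i1 = -13.88 cm.
The intermediate image is 13.88 cm to the left of lens 1 (virtual), which is 53.7 − (-13.88) = 67.58 cm to the left of lens 2, so d_o2 = +67.58 cm.
Lens 2: 1/d_i2 = 1/f₂ − 1/d_o2 = 1/(26.0) − 1/(67.58) = 0.02366, so d_i2 = 42.3 cm.
The final image is real, 42.3 cm to the right of lens 2 (overall magnification ≈ -0.25).

42.3 cm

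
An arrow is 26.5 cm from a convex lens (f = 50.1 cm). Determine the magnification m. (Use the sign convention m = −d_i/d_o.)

m = +2.12

1/d_i = 1/f − 1/d_o = 1/(50.10) − 1/(26.5) = -0.01778, so d_i = -56.26 cm.
m = −d_i/d_o = −(-56.26)/(26.5) = +2.12.
The image is virtual, upright and enlarged, on the same side as the object.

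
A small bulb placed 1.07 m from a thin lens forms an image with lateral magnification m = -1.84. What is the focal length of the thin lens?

m = −d_i/d_o ⇒ d_i = −m·d_o = −(-1.84)·(1.07) = 1.969 m.
1/f = 1/d_o + 1/d_i = 1/(1.07) + 1/(1.969) = 1.442, so f = 0.693 m.
Since f is positive, the thin lens is converging.

f = 0.693 m (converging)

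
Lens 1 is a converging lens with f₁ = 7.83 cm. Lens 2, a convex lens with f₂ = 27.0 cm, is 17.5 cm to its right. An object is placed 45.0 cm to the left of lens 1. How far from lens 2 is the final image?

11.4 cm

Lens 1: 1/d_i1 = 1/f₁ − 1/d_o1 = 1/(7.83) − 1/(45.0) = 0.1055, so d_i1 = 9.479 cm.
The intermediate image is 9.479 cm to the right of lens 1, which is 17.5 − (9.479) = 8.021 cm to the left of lens 2, so d_o2 = +8.021 cm.
Lens 2: 1/d_i2 = 1/f₂ − 1/d_o2 = 1/(27.0) − 1/(8.021) = -0.08764, so d_i2 = -11.4 cm.
The final image is virtual, 11.4 cm to the left of lens 2 (overall magnification ≈ -0.30).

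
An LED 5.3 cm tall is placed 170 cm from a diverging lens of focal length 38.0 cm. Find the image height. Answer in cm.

0.968 cm

For a diverging lens, f = -38.0 cm.
1/d_i = 1/f − 1/d_o = 1/(-38.00) − 1/(170) = -0.03220, so d_i = -31.06 cm.
m = −d_i/d_o = +0.1827.
|h_i| = |m|·h_o = 0.1827 × 5.3 = 0.968 cm. The image is virtual, upright and reduced, on the same side as the object.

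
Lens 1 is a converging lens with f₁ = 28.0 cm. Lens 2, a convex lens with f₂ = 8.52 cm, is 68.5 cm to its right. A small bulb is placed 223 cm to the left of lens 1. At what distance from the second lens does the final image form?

Lens 1: 1/d_i1 = 1/f₁ − 1/d_o1 = 1/(28.0) − 1/(223) = 0.03123, so d_i1 = 32.02 cm.
The intermediate image is 32.02 cm to the right of lens 1, which is 68.5 − (32.02) = 36.48 cm to the left of lens 2, so d_o2 = +36.48 cm.
Lens 2: 1/d_i2 = 1/f₂ − 1/d_o2 = 1/(8.52) − 1/(36.48) = 0.08996, so d_i2 = 11.1 cm.
The final image is real, 11.1 cm to the right of lens 2 (overall magnification ≈ 0.044).

11.1 cm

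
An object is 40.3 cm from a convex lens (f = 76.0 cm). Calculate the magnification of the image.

m = +2.13

1/d_i = 1/f − 1/d_o = 1/(76.00) − 1/(40.3) = -0.01166, so d_i = -85.79 cm.
m = −d_i/d_o = −(-85.79)/(40.3) = +2.13.
The image is virtual, upright and enlarged, on the same side as the object.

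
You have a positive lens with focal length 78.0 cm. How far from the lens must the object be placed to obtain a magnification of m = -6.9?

89.3 cm

m = −d_i/d_o ⇒ d_i = −m·d_o.
1/f = 1/d_o + 1/d_i = 1/d_o − 1/(m·d_o) = (1 − 1/m)/d_o, so d_o = f(1 − 1/m) = (78.00)(1 − 1/(-6.9)) = 89.3 cm.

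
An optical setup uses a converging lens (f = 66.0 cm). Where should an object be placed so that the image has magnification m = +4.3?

50.7 cm

m = −d_i/d_o ⇒ d_i = −m·d_o.
1/f = 1/d_o + 1/d_i = 1/d_o − 1/(m·d_o) = (1 − 1/m)/d_o, so d_o = f(1 − 1/m) = (66.00)(1 − 1/(+4.3)) = 50.7 cm.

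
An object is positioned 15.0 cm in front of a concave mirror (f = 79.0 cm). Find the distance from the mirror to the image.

Mirror equation: 1/s_i = 1/f − 1/s_o = 1/(79.00) − 1/(15.0) = 0.01266 − 0.06667 = -0.05401, so s_i = -18.5 cm.
The image is virtual, upright and enlarged, behind the mirror.

18.5 cm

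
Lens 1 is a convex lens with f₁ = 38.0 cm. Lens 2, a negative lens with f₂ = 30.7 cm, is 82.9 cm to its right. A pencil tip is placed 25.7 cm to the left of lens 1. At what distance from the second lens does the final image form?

25.8 cm

Lens 1: 1/d_i1 = 1/f₁ − 1/d_o1 = 1/(38.0) − 1/(25.7) = -0.01259, so d_i1 = -79.40 cm.
The intermediate image is 79.40 cm to the left of lens 1 (virtual), which is 82.9 − (-79.40) = 162.3 cm to the left of lens 2, so d_o2 = +162.3 cm.
Lens 2 is diverging, so f₂ = −30.7 cm.
Lens 2: 1/d_i2 = 1/f₂ − 1/d_o2 = 1/(-30.7) − 1/(162.3) = -0.03873, so d_i2 = -25.8 cm.
The final image is virtual, 25.8 cm to the left of lens 2 (overall magnification ≈ 0.49).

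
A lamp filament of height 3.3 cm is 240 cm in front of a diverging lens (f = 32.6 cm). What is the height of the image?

0.395 cm

For a diverging lens, f = -32.6 cm.
1/d_i = 1/f − 1/d_o = 1/(-32.60) − 1/(240) = -0.03484, so d_i = -28.70 cm.
m = −d_i/d_o = +0.1196.
|h_i| = |m|·h_o = 0.1196 × 3.3 = 0.395 cm. The image is virtual, upright and reduced, on the same side as the object.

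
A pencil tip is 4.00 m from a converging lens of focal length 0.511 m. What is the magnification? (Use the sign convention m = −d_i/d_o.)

m = -0.146

1/d_i = 1/f − 1/d_o = 1/(0.5110) − 1/(4.00) = 1.707, so d_i = 0.5858 m.
m = −d_i/d_o = −(0.5858)/(4.00) = -0.146.
The image is real, inverted and reduced, on the far side of the lens.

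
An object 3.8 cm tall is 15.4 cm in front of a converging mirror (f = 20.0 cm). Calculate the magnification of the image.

1/d_i = 1/f − 1/d_o = 1/(20.00) − 1/(15.4) = -0.01494, so d_i = -66.96 cm.
m = −d_i/d_o = −(-66.96)/(15.4) = +4.35.
The image is virtual, upright and enlarged, behind the mirror.

m = +4.35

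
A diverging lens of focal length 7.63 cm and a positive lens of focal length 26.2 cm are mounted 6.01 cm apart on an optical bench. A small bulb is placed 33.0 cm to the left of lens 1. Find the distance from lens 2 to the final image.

Lens 1 is diverging, so f₁ = −7.63 cm.
Lens 1: 1/d_i1 = 1/f₁ − 1/d_o1 = 1/(-7.63) − 1/(33.0) = -0.1614, so d_i1 = -6.197 cm.
The intermediate image is 6.197 cm to the left of lens 1 (virtual), which is 6.01 − (-6.197) = 12.21 cm to the left of lens 2, so d_o2 = +12.21 cm.
Lens 2: 1/d_i2 = 1/f₂ − 1/d_o2 = 1/(26.2) − 1/(12.21) = -0.04373, so d_i2 = -22.9 cm.
The final image is virtual, 22.9 cm to the left of lens 2 (overall magnification ≈ 0.35).

22.9 cm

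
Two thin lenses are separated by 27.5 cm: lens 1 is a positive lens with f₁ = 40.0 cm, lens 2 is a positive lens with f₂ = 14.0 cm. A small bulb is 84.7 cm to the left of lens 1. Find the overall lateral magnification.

m = -0.201

Lens 1: 1/d_i1 = 1/(40.0) − 1/(84.7) = 0.01319, so d_i1 = 75.79 cm; m₁ = −d_i1/d_o1 = -0.8948.
d_o2 = 27.5 − (75.79) = -48.29 cm (virtual object).
Lens 2: 1/d_i2 = 1/(14.0) − 1/(-48.29) = 0.09214, so d_i2 = 10.85 cm; m₂ = −d_i2/d_o2 = +0.2248.
m = m₁·m₂ = (-0.8948)(+0.2248) = -0.201.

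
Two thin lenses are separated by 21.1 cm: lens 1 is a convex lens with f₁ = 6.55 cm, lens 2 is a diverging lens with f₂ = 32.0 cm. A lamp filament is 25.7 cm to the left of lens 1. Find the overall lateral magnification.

m = -0.247

Lens 1: 1/d_i1 = 1/(6.55) − 1/(25.7) = 0.1138, so d_i1 = 8.790 cm; m₁ = −d_i1/d_o1 = -0.3420.
d_o2 = 21.1 − (8.790) = 12.31 cm.
f₂ = −32.0 cm (diverging).
Lens 2: 1/d_i2 = 1/(-32.0) − 1/(12.31) = -0.1125, so d_i2 = -8.890 cm; m₂ = −d_i2/d_o2 = +0.7222.
m = m₁·m₂ = (-0.3420)(+0.7222) = -0.247.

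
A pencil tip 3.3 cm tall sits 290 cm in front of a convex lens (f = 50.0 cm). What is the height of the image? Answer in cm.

1/d_i = 1/f − 1/d_o = 1/(50.00) − 1/(290) = 0.01655, so d_i = 60.42 cm.
m = −d_i/d_o = -0.2083.
|h_i| = |m|·h_o = 0.2083 × 3.3 = 0.687 cm. The image is real, inverted and reduced, on the far side of the lens.

0.687 cm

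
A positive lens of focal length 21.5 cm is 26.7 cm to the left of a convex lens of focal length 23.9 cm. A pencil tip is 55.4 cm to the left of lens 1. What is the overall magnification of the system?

Lens 1: 1/d_i1 = 1/(21.5) − 1/(55.4) = 0.02846, so d_i1 = 35.14 cm; m₁ = −d_i1/d_o1 = -0.6343.
d_o2 = 26.7 − (35.14) = -8.440 cm (virtual object).
Lens 2: 1/d_i2 = 1/(23.9) − 1/(-8.440) = 0.1603, so d_i2 = 6.237 cm; m₂ = −d_i2/d_o2 = +0.7390.
m = m₁·m₂ = (-0.6343)(+0.7390) = -0.469.

m = -0.469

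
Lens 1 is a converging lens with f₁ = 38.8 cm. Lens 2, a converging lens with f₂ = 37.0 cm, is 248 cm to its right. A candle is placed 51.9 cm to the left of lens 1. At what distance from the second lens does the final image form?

60.9 cm

Lens 1: 1/d_i1 = 1/f₁ − 1/d_o1 = 1/(38.8) − 1/(51.9) = 0.006505, so d_i1 = 153.7 cm.
The intermediate image is 153.7 cm to the right of lens 1, which is 248 − (153.7) = 94.30 cm to the left of lens 2, so d_o2 = +94.30 cm.
Lens 2: 1/d_i2 = 1/f₂ − 1/d_o2 = 1/(37.0) − 1/(94.30) = 0.01642, so d_i2 = 60.9 cm.
The final image is real, 60.9 cm to the right of lens 2 (overall magnification ≈ 1.9).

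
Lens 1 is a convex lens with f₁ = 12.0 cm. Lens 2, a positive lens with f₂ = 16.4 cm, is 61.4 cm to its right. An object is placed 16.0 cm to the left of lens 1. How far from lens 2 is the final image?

73.3 cm

Lens 1: 1/d_i1 = 1/f₁ − 1/d_o1 = 1/(12.0) − 1/(16.0) = 0.02083, so d_i1 = 48.00 cm.
The intermediate image is 48.00 cm to the right of lens 1, which is 61.4 − (48.00) = 13.40 cm to the left of lens 2, so d_o2 = +13.40 cm.
Lens 2: 1/d_i2 = 1/f₂ − 1/d_o2 = 1/(16.4) − 1/(13.40) = -0.01365, so d_i2 = -73.3 cm.
The final image is virtual, 73.3 cm to the left of lens 2 (overall magnification ≈ -16).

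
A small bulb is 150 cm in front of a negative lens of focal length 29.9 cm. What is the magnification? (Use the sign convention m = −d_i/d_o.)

m = +0.166

For a negative lens, f = -29.9 cm.
1/d_i = 1/f − 1/d_o = 1/(-29.90) − 1/(150) = -0.04011, so d_i = -24.93 cm.
m = −d_i/d_o = −(-24.93)/(150) = +0.166.
The image is virtual, upright and reduced, on the same side as the object.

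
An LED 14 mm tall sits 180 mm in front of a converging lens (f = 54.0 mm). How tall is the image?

1/d_i = 1/f − 1/d_o = 1/(54.00) − 1/(180) = 0.01296, so d_i = 77.14 mm.
m = −d_i/d_o = -0.4286.
|h_i| = |m|·h_o = 0.4286 × 14 = 6.00 mm. The image is real, inverted and reduced, on the far side of the lens.

6.00 mm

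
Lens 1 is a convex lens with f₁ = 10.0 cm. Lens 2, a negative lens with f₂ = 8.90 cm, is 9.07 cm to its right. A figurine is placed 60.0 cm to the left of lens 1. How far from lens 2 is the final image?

Lens 1: 1/d_i1 = 1/f₁ − 1/d_o1 = 1/(10.0) − 1/(60.0) = 0.08333, so d_i1 = 12.00 cm.
The intermediate image is 12.00 cm to the right of lens 1, which lies 2.930 cm to the right of lens 2 — a virtual object — so d_o2 = −2.930 cm.
Lens 2 is diverging, so f₂ = −8.90 cm.
Lens 2: 1/d_i2 = 1/f₂ − 1/d_o2 = 1/(-8.90) − 1/(-2.930) = 0.2289, so d_i2 = 4.37 cm.
The final image is real, 4.37 cm to the right of lens 2 (overall magnification ≈ -0.30).

4.37 cm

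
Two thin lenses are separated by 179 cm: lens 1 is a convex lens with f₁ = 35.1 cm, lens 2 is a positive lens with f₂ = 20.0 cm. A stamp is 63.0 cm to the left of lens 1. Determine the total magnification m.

Lens 1: 1/d_i1 = 1/(35.1) − 1/(63.0) = 0.01262, so d_i1 = 79.26 cm; m₁ = −d_i1/d_o1 = -1.258.
d_o2 = 179 − (79.26) = 99.74 cm.
Lens 2: 1/d_i2 = 1/(20.0) − 1/(99.74) = 0.03997, so d_i2 = 25.02 cm; m₂ = −d_i2/d_o2 = -0.2508.
m = m₁·m₂ = (-1.258)(-0.2508) = +0.316.

m = +0.316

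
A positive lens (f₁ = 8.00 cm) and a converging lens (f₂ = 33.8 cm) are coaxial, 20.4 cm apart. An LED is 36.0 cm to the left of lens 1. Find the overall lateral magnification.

m = -0.408

Lens 1: 1/d_i1 = 1/(8.00) − 1/(36.0) = 0.09722, so d_i1 = 10.29 cm; m₁ = −d_i1/d_o1 = -0.2858.
d_o2 = 20.4 − (10.29) = 10.11 cm.
Lens 2: 1/d_i2 = 1/(33.8) − 1/(10.11) = -0.06933, so d_i2 = -14.42 cm; m₂ = −d_i2/d_o2 = +1.427.
m = m₁·m₂ = (-0.2858)(+1.427) = -0.408.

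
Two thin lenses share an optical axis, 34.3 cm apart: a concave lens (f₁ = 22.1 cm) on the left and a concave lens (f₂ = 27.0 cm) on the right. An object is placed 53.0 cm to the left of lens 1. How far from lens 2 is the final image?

17.5 cm

Lens 1 is diverging, so f₁ = −22.1 cm.
Lens 1: 1/d_i1 = 1/f₁ − 1/d_o1 = 1/(-22.1) − 1/(53.0) = -0.06412, so d_i1 = -15.60 cm.
The intermediate image is 15.60 cm to the left of lens 1 (virtual), which is 34.3 − (-15.60) = 49.90 cm to the left of lens 2, so d_o2 = +49.90 cm.
Lens 2 is diverging, so f₂ = −27.0 cm.
Lens 2: 1/d_i2 = 1/f₂ − 1/d_o2 = 1/(-27.0) − 1/(49.90) = -0.05708, so d_i2 = -17.5 cm.
The final image is virtual, 17.5 cm to the left of lens 2 (overall magnification ≈ 0.10).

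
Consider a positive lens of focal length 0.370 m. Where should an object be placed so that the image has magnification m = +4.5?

m = −d_i/d_o ⇒ d_i = −m·d_o.
1/f = 1/d_o + 1/d_i = 1/d_o − 1/(m·d_o) = (1 − 1/m)/d_o, so d_o = f(1 − 1/m) = (0.3700)(1 − 1/(+4.5)) = 0.288 m.

0.288 m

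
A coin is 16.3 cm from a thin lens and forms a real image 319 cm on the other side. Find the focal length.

f = 15.5 cm (converging)

Real image ⇒ d_i = +319 cm.
1/f = 1/d_o + 1/d_i = 1/(16.3) + 1/(319) = 0.06448, so f = 15.5 cm.
Since f is positive, the thin lens is converging.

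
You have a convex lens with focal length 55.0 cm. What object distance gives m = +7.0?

m = −d_i/d_o ⇒ d_i = −m·d_o.
1/f = 1/d_o + 1/d_i = 1/d_o − 1/(m·d_o) = (1 − 1/m)/d_o, so d_o = f(1 − 1/m) = (55.00)(1 − 1/(+7.0)) = 47.1 cm.

47.1 cm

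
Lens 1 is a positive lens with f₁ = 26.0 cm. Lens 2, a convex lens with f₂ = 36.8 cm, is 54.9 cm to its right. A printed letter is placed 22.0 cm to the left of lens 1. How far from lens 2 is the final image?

45.2 cm

Lens 1: 1/d_i1 = 1/f₁ − 1/d_o1 = 1/(26.0) − 1/(22.0) = -0.006993, so d_i1 = -143.0 cm.
The intermediate image is 143.0 cm to the left of lens 1 (virtual), which is 54.9 − (-143.0) = 197.9 cm to the left of lens 2, so d_o2 = +197.9 cm.
Lens 2: 1/d_i2 = 1/f₂ − 1/d_o2 = 1/(36.8) − 1/(197.9) = 0.02212, so d_i2 = 45.2 cm.
The final image is real, 45.2 cm to the right of lens 2 (overall magnification ≈ -1.5).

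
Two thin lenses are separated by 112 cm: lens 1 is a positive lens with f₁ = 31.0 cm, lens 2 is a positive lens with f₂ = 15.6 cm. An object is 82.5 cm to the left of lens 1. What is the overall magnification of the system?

m = +0.201

Lens 1: 1/d_i1 = 1/(31.0) − 1/(82.5) = 0.02014, so d_i1 = 49.66 cm; m₁ = −d_i1/d_o1 = -0.6019.
d_o2 = 112 − (49.66) = 62.34 cm.
Lens 2: 1/d_i2 = 1/(15.6) − 1/(62.34) = 0.04806, so d_i2 = 20.81 cm; m₂ = −d_i2/d_o2 = -0.3338.
m = m₁·m₂ = (-0.6019)(-0.3338) = +0.201.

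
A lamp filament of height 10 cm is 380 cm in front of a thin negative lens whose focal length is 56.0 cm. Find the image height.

1.28 cm

For a negative lens, f = -56.0 cm.
1/d_i = 1/f − 1/d_o = 1/(-56.00) − 1/(380) = -0.02049, so d_i = -48.81 cm.
m = −d_i/d_o = +0.1284.
|h_i| = |m|·h_o = 0.1284 × 10 = 1.28 cm. The image is virtual, upright and reduced, on the same side as the object.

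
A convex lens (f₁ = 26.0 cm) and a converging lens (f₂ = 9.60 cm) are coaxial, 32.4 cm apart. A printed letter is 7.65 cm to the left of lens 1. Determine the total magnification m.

Lens 1: 1/d_i1 = 1/(26.0) − 1/(7.65) = -0.09226, so d_i1 = -10.84 cm; m₁ = −d_i1/d_o1 = +1.417.
d_o2 = 32.4 − (-10.84) = 43.24 cm.
Lens 2: 1/d_i2 = 1/(9.60) − 1/(43.24) = 0.08104, so d_i2 = 12.34 cm; m₂ = −d_i2/d_o2 = -0.2854.
m = m₁·m₂ = (+1.417)(-0.2854) = -0.404.

m = -0.404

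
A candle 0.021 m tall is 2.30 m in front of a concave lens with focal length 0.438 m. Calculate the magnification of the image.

m = +0.160

For a concave lens, f = -0.438 m.
1/d_i = 1/f − 1/d_o = 1/(-0.4380) − 1/(2.30) = -2.718, so d_i = -0.3679 m.
m = −d_i/d_o = −(-0.3679)/(2.30) = +0.160.
The image is virtual, upright and reduced, on the same side as the object.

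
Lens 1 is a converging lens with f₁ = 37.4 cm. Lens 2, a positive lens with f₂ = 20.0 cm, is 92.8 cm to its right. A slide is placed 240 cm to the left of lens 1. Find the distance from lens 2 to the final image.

Lens 1: 1/d_i1 = 1/f₁ − 1/d_o1 = 1/(37.4) − 1/(240) = 0.02257, so d_i1 = 44.30 cm.
The intermediate image is 44.30 cm to the right of lens 1, which is 92.8 − (44.30) = 48.50 cm to the left of lens 2, so d_o2 = +48.50 cm.
Lens 2: 1/d_i2 = 1/f₂ − 1/d_o2 = 1/(20.0) − 1/(48.50) = 0.02938, so d_i2 = 34.0 cm.
The final image is real, 34.0 cm to the right of lens 2 (overall magnification ≈ 0.13).

34.0 cm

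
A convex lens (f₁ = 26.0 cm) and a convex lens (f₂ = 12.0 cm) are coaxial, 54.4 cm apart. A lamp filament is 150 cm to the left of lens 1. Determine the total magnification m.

m = +0.230

Lens 1: 1/d_i1 = 1/(26.0) − 1/(150) = 0.03179, so d_i1 = 31.45 cm; m₁ = −d_i1/d_o1 = -0.2097.
d_o2 = 54.4 − (31.45) = 22.95 cm.
Lens 2: 1/d_i2 = 1/(12.0) − 1/(22.95) = 0.03976, so d_i2 = 25.15 cm; m₂ = −d_i2/d_o2 = -1.096.
m = m₁·m₂ = (-0.2097)(-1.096) = +0.230.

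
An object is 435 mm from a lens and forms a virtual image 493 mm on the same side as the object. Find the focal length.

Virtual image ⇒ d_i = −493 mm.
1/f = 1/d_o + 1/d_i = 1/(435) + 1/(-493) = 0.0002705, so f = 3700 mm.
Since f is positive, the lens is converging.

f = 3700 mm (converging)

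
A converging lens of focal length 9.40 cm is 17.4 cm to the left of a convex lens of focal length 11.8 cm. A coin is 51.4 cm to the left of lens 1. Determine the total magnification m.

m = -0.447

Lens 1: 1/d_i1 = 1/(9.40) − 1/(51.4) = 0.08693, so d_i1 = 11.50 cm; m₁ = −d_i1/d_o1 = -0.2237.
d_o2 = 17.4 − (11.50) = 5.900 cm.
Lens 2: 1/d_i2 = 1/(11.8) − 1/(5.900) = -0.08475, so d_i2 = -11.80 cm; m₂ = −d_i2/d_o2 = +2.000.
m = m₁·m₂ = (-0.2237)(+2.000) = -0.447.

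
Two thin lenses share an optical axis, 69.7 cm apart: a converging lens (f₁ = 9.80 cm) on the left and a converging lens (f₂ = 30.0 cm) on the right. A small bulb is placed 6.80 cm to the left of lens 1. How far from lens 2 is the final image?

44.5 cm

Lens 1: 1/d_i1 = 1/f₁ − 1/d_o1 = 1/(9.80) − 1/(6.80) = -0.04502, so d_i1 = -22.21 cm.
The intermediate image is 22.21 cm to the left of lens 1 (virtual), which is 69.7 − (-22.21) = 91.91 cm to the left of lens 2, so d_o2 = +91.91 cm.
Lens 2: 1/d_i2 = 1/f₂ − 1/d_o2 = 1/(30.0) − 1/(91.91) = 0.02245, so d_i2 = 44.5 cm.
The final image is real, 44.5 cm to the right of lens 2 (overall magnification ≈ -1.6).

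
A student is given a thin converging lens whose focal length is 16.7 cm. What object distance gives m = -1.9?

m = −d_i/d_o ⇒ d_i = −m·d_o.
1/f = 1/d_o + 1/d_i = 1/d_o − 1/(m·d_o) = (1 − 1/m)/d_o, so d_o = f(1 − 1/m) = (16.70)(1 − 1/(-1.9)) = 25.5 cm.

25.5 cm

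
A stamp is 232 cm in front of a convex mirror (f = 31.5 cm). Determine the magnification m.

m = +0.120

For a convex mirror, f = -31.5 cm.
1/d_i = 1/f − 1/d_o = 1/(-31.50) − 1/(232) = -0.03606, so d_i = -27.73 cm.
m = −d_i/d_o = −(-27.73)/(232) = +0.120.
The image is virtual, upright and reduced, behind the mirror.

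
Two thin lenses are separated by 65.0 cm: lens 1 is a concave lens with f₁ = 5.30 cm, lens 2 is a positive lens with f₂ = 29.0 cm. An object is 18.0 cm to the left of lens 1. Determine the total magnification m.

m = -0.165

f₁ = −5.30 cm (diverging).
Lens 1: 1/d_i1 = 1/(-5.30) − 1/(18.0) = -0.2442, so d_i1 = -4.094 cm; m₁ = −d_i1/d_o1 = +0.2274.
d_o2 = 65.0 − (-4.094) = 69.09 cm.
Lens 2: 1/d_i2 = 1/(29.0) − 1/(69.09) = 0.02001, so d_i2 = 49.98 cm; m₂ = −d_i2/d_o2 = -0.7234.
m = m₁·m₂ = (+0.2274)(-0.7234) = -0.165.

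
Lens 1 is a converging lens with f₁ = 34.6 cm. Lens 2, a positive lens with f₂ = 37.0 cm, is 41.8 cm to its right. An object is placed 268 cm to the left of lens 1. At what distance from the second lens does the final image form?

2.19 cm

Lens 1: 1/d_i1 = 1/f₁ − 1/d_o1 = 1/(34.6) − 1/(268) = 0.02517, so d_i1 = 39.73 cm.
The intermediate image is 39.73 cm to the right of lens 1, which is 41.8 − (39.73) = 2.070 cm to the left of lens 2, so d_o2 = +2.070 cm.
Lens 2: 1/d_i2 = 1/f₂ − 1/d_o2 = 1/(37.0) − 1/(2.070) = -0.4561, so d_i2 = -2.19 cm.
The final image is virtual, 2.19 cm to the left of lens 2 (overall magnification ≈ -0.16).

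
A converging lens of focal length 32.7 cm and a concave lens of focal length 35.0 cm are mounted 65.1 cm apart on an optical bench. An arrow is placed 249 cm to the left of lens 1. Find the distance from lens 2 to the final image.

15.4 cm

Lens 1: 1/d_i1 = 1/f₁ − 1/d_o1 = 1/(32.7) − 1/(249) = 0.02656, so d_i1 = 37.64 cm.
The intermediate image is 37.64 cm to the right of lens 1, which is 65.1 − (37.64) = 27.46 cm to the left of lens 2, so d_o2 = +27.46 cm.
Lens 2 is diverging, so f₂ = −35.0 cm.
Lens 2: 1/d_i2 = 1/f₂ − 1/d_o2 = 1/(-35.0) − 1/(27.46) = -0.06499, so d_i2 = -15.4 cm.
The final image is virtual, 15.4 cm to the left of lens 2 (overall magnification ≈ -0.085).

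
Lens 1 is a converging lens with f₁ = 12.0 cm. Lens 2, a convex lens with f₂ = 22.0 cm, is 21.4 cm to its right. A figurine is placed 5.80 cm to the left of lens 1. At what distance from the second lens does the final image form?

Lens 1: 1/d_i1 = 1/f₁ − 1/d_o1 = 1/(12.0) − 1/(5.80) = -0.08908, so d_i1 = -11.23 cm.
The intermediate image is 11.23 cm to the left of lens 1 (virtual), which is 21.4 − (-11.23) = 32.63 cm to the left of lens 2, so d_o2 = +32.63 cm.
Lens 2: 1/d_i2 = 1/f₂ − 1/d_o2 = 1/(22.0) − 1/(32.63) = 0.01481, so d_i2 = 67.5 cm.
The final image is real, 67.5 cm to the right of lens 2 (overall magnification ≈ -4.0).

67.5 cm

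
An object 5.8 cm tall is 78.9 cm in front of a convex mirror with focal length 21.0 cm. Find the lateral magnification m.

m = +0.210

For a convex mirror, f = -21.0 cm.
1/d_i = 1/f − 1/d_o = 1/(-21.00) − 1/(78.9) = -0.06029, so d_i = -16.59 cm.
m = −d_i/d_o = −(-16.59)/(78.9) = +0.210.
The image is virtual, upright and reduced, behind the mirror.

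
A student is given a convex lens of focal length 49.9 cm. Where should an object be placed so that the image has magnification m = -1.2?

m = −d_i/d_o ⇒ d_i = −m·d_o.
1/f = 1/d_o + 1/d_i = 1/d_o − 1/(m·d_o) = (1 − 1/m)/d_o, so d_o = f(1 − 1/m) = (49.90)(1 − 1/(-1.2)) = 91.5 cm.

91.5 cm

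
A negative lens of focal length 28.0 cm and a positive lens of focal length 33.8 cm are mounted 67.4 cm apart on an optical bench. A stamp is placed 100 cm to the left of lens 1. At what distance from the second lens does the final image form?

Lens 1 is diverging, so f₁ = −28.0 cm.
Lens 1: 1/d_i1 = 1/f₁ − 1/d_o1 = 1/(-28.0) − 1/(100) = -0.04571, so d_i1 = -21.88 cm.
The intermediate image is 21.88 cm to the left of lens 1 (virtual), which is 67.4 − (-21.88) = 89.28 cm to the left of lens 2, so d_o2 = +89.28 cm.
Lens 2: 1/d_i2 = 1/f₂ − 1/d_o2 = 1/(33.8) − 1/(89.28) = 0.01839, so d_i2 = 54.4 cm.
The final image is real, 54.4 cm to the right of lens 2 (overall magnification ≈ -0.13).

54.4 cm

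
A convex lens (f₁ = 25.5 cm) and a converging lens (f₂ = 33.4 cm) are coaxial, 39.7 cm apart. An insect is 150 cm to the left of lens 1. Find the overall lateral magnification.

Lens 1: 1/d_i1 = 1/(25.5) − 1/(150) = 0.03255, so d_i1 = 30.72 cm; m₁ = −d_i1/d_o1 = -0.2048.
d_o2 = 39.7 − (30.72) = 8.980 cm.
Lens 2: 1/d_i2 = 1/(33.4) − 1/(8.980) = -0.08142, so d_i2 = -12.28 cm; m₂ = −d_i2/d_o2 = +1.368.
m = m₁·m₂ = (-0.2048)(+1.368) = -0.280.

m = -0.280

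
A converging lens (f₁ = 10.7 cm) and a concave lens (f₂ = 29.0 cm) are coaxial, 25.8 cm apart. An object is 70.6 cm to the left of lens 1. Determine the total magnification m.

m = -0.123

Lens 1: 1/d_i1 = 1/(10.7) − 1/(70.6) = 0.07929, so d_i1 = 12.61 cm; m₁ = −d_i1/d_o1 = -0.1786.
d_o2 = 25.8 − (12.61) = 13.19 cm.
f₂ = −29.0 cm (diverging).
Lens 2: 1/d_i2 = 1/(-29.0) − 1/(13.19) = -0.1103, so d_i2 = -9.066 cm; m₂ = −d_i2/d_o2 = +0.6874.
m = m₁·m₂ = (-0.1786)(+0.6874) = -0.123.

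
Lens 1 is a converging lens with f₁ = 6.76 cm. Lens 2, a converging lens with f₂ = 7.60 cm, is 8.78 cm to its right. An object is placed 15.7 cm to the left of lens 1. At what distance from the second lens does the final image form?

Lens 1: 1/d_i1 = 1/f₁ − 1/d_o1 = 1/(6.76) − 1/(15.7) = 0.08423, so d_i1 = 11.87 cm.
The intermediate image is 11.87 cm to the right of lens 1, which lies 3.090 cm to the right of lens 2 — a virtual object — so d_o2 = −3.090 cm.
Lens 2: 1/d_i2 = 1/f₂ − 1/d_o2 = 1/(7.60) − 1/(-3.090) = 0.4552, so d_i2 = 2.20 cm.
The final image is real, 2.20 cm to the right of lens 2 (overall magnification ≈ -0.54).

2.20 cm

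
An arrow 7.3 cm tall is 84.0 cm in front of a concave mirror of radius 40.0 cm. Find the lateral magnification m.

f = R/2 = 40.0/2 = 20.00 cm.
1/d_i = 1/f − 1/d_o = 1/(20.00) − 1/(84.0) = 0.03810, so d_i = 26.25 cm.
m = −d_i/d_o = −(26.25)/(84.0) = -0.312.
The image is real, inverted and reduced, in front of the mirror.

m = -0.312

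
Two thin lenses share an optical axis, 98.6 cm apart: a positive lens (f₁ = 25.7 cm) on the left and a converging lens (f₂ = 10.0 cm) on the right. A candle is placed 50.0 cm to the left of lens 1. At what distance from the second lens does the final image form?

12.8 cm

Lens 1: 1/d_i1 = 1/f₁ − 1/d_o1 = 1/(25.7) − 1/(50.0) = 0.01891, so d_i1 = 52.88 cm.
The intermediate image is 52.88 cm to the right of lens 1, which is 98.6 − (52.88) = 45.72 cm to the left of lens 2, so d_o2 = +45.72 cm.
Lens 2: 1/d_i2 = 1/f₂ − 1/d_o2 = 1/(10.0) − 1/(45.72) = 0.07813, so d_i2 = 12.8 cm.
The final image is real, 12.8 cm to the right of lens 2 (overall magnification ≈ 0.30).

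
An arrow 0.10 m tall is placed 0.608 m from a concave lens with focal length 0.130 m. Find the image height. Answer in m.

For a concave lens, f = -0.130 m.
1/d_i = 1/f − 1/d_o = 1/(-0.1300) − 1/(0.608) = -9.337, so d_i = -0.1071 m.
m = −d_i/d_o = +0.1762.
|h_i| = |m|·h_o = 0.1762 × 0.10 = 0.0176 m. The image is virtual, upright and reduced, on the same side as the object.

0.0176 m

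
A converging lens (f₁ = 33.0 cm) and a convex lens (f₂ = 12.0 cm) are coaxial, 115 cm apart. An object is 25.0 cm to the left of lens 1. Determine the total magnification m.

m = -0.240

Lens 1: 1/d_i1 = 1/(33.0) − 1/(25.0) = -0.009697, so d_i1 = -103.1 cm; m₁ = −d_i1/d_o1 = +4.124.
d_o2 = 115 − (-103.1) = 218.1 cm.
Lens 2: 1/d_i2 = 1/(12.0) − 1/(218.1) = 0.07875, so d_i2 = 12.70 cm; m₂ = −d_i2/d_o2 = -0.05822.
m = m₁·m₂ = (+4.124)(-0.05822) = -0.240.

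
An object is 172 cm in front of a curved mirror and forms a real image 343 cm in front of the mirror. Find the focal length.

f = 115 cm (concave)

Real image ⇒ d_i = +343 cm.
1/f = 1/d_o + 1/d_i = 1/(172) + 1/(343) = 0.008729, so f = 115 cm.
Since f is positive, the curved mirror is concave.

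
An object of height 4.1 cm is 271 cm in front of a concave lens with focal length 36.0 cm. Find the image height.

For a concave lens, f = -36.0 cm.
1/d_i = 1/f − 1/d_o = 1/(-36.00) − 1/(271) = -0.03147, so d_i = -31.78 cm.
m = −d_i/d_o = +0.1173.
|h_i| = |m|·h_o = 0.1173 × 4.1 = 0.481 cm. The image is virtual, upright and reduced, on the same side as the object.

0.481 cm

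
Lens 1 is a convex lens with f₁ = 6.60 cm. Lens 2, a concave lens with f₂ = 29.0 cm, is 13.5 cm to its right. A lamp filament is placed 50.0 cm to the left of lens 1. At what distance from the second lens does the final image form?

4.90 cm

Lens 1: 1/d_i1 = 1/f₁ − 1/d_o1 = 1/(6.60) − 1/(50.0) = 0.1315, so d_i1 = 7.604 cm.
The intermediate image is 7.604 cm to the right of lens 1, which is 13.5 − (7.604) = 5.896 cm to the left of lens 2, so d_o2 = +5.896 cm.
Lens 2 is diverging, so f₂ = −29.0 cm.
Lens 2: 1/d_i2 = 1/f₂ − 1/d_o2 = 1/(-29.0) − 1/(5.896) = -0.2041, so d_i2 = -4.90 cm.
The final image is virtual, 4.90 cm to the left of lens 2 (overall magnification ≈ -0.13).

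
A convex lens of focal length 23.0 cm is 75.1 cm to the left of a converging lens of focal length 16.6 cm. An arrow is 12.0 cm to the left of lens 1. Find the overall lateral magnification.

m = -0.415

Lens 1: 1/d_i1 = 1/(23.0) − 1/(12.0) = -0.03986, so d_i1 = -25.09 cm; m₁ = −d_i1/d_o1 = +2.091.
d_o2 = 75.1 − (-25.09) = 100.2 cm.
Lens 2: 1/d_i2 = 1/(16.6) − 1/(100.2) = 0.05026, so d_i2 = 19.90 cm; m₂ = −d_i2/d_o2 = -0.1986.
m = m₁·m₂ = (+2.091)(-0.1986) = -0.415.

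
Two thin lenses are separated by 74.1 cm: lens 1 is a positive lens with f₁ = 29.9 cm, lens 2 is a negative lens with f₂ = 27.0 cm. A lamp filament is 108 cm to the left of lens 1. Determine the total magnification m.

Lens 1: 1/d_i1 = 1/(29.9) − 1/(108) = 0.02419, so d_i1 = 41.35 cm; m₁ = −d_i1/d_o1 = -0.3829.
d_o2 = 74.1 − (41.35) = 32.75 cm.
f₂ = −27.0 cm (diverging).
Lens 2: 1/d_i2 = 1/(-27.0) − 1/(32.75) = -0.06757, so d_i2 = -14.80 cm; m₂ = −d_i2/d_o2 = +0.4519.
m = m₁·m₂ = (-0.3829)(+0.4519) = -0.173.

m = -0.173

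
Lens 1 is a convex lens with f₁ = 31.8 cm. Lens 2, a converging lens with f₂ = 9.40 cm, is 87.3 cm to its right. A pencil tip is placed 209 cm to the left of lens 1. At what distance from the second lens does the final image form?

Lens 1: 1/d_i1 = 1/f₁ − 1/d_o1 = 1/(31.8) − 1/(209) = 0.02666, so d_i1 = 37.51 cm.
The intermediate image is 37.51 cm to the right of lens 1, which is 87.3 − (37.51) = 49.79 cm to the left of lens 2, so d_o2 = +49.79 cm.
Lens 2: 1/d_i2 = 1/f₂ − 1/d_o2 = 1/(9.40) − 1/(49.79) = 0.08630, so d_i2 = 11.6 cm.
The final image is real, 11.6 cm to the right of lens 2 (overall magnification ≈ 0.042).

11.6 cm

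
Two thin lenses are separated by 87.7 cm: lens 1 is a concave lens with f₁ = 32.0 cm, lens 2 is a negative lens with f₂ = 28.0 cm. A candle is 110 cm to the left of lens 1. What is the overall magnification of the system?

m = +0.0449

f₁ = −32.0 cm (diverging).
Lens 1: 1/d_i1 = 1/(-32.0) − 1/(110) = -0.04034, so d_i1 = -24.79 cm; m₁ = −d_i1/d_o1 = +0.2254.
d_o2 = 87.7 − (-24.79) = 112.5 cm.
f₂ = −28.0 cm (diverging).
Lens 2: 1/d_i2 = 1/(-28.0) − 1/(112.5) = -0.04460, so d_i2 = -22.42 cm; m₂ = −d_i2/d_o2 = +0.1993.
m = m₁·m₂ = (+0.2254)(+0.1993) = +0.0449.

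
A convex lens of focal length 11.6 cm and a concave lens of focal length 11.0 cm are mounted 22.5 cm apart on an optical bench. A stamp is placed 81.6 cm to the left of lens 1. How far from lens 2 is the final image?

Lens 1: 1/d_i1 = 1/f₁ − 1/d_o1 = 1/(11.6) − 1/(81.6) = 0.07395, so d_i1 = 13.52 cm.
The intermediate image is 13.52 cm to the right of lens 1, which is 22.5 − (13.52) = 8.980 cm to the left of lens 2, so d_o2 = +8.980 cm.
Lens 2 is diverging, so f₂ = −11.0 cm.
Lens 2: 1/d_i2 = 1/f₂ − 1/d_o2 = 1/(-11.0) − 1/(8.980) = -0.2023, so d_i2 = -4.94 cm.
The final image is virtual, 4.94 cm to the left of lens 2 (overall magnification ≈ -0.091).

4.94 cm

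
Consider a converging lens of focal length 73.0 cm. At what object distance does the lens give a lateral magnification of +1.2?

m = −d_i/d_o ⇒ d_i = −m·d_o.
1/f = 1/d_o + 1/d_i = 1/d_o − 1/(m·d_o) = (1 − 1/m)/d_o, so d_o = f(1 − 1/m) = (73.00)(1 − 1/(+1.2)) = 12.2 cm.

12.2 cm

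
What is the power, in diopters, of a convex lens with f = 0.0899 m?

P = +11.1 D

P = 1/f = 1/(0.0899 m) = +11.1 D.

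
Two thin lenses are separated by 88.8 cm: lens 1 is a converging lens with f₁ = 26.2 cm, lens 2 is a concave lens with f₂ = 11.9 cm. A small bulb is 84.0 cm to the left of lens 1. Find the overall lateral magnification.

Lens 1: 1/d_i1 = 1/(26.2) − 1/(84.0) = 0.02626, so d_i1 = 38.08 cm; m₁ = −d_i1/d_o1 = -0.4533.
d_o2 = 88.8 − (38.08) = 50.72 cm.
f₂ = −11.9 cm (diverging).
Lens 2: 1/d_i2 = 1/(-11.9) − 1/(50.72) = -0.1037, so d_i2 = -9.639 cm; m₂ = −d_i2/d_o2 = +0.1900.
m = m₁·m₂ = (-0.4533)(+0.1900) = -0.0861.

m = -0.0861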